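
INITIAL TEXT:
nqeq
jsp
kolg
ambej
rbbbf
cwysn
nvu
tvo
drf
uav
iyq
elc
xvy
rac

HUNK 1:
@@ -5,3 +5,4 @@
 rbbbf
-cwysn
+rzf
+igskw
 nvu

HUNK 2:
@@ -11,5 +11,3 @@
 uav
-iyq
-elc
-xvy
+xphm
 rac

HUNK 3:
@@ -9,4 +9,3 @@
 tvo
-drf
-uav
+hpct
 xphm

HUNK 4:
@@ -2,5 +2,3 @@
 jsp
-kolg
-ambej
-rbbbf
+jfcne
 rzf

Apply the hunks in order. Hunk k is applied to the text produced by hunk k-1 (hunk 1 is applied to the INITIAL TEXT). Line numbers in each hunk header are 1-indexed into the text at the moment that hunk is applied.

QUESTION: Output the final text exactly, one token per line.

Hunk 1: at line 5 remove [cwysn] add [rzf,igskw] -> 15 lines: nqeq jsp kolg ambej rbbbf rzf igskw nvu tvo drf uav iyq elc xvy rac
Hunk 2: at line 11 remove [iyq,elc,xvy] add [xphm] -> 13 lines: nqeq jsp kolg ambej rbbbf rzf igskw nvu tvo drf uav xphm rac
Hunk 3: at line 9 remove [drf,uav] add [hpct] -> 12 lines: nqeq jsp kolg ambej rbbbf rzf igskw nvu tvo hpct xphm rac
Hunk 4: at line 2 remove [kolg,ambej,rbbbf] add [jfcne] -> 10 lines: nqeq jsp jfcne rzf igskw nvu tvo hpct xphm rac

Answer: nqeq
jsp
jfcne
rzf
igskw
nvu
tvo
hpct
xphm
rac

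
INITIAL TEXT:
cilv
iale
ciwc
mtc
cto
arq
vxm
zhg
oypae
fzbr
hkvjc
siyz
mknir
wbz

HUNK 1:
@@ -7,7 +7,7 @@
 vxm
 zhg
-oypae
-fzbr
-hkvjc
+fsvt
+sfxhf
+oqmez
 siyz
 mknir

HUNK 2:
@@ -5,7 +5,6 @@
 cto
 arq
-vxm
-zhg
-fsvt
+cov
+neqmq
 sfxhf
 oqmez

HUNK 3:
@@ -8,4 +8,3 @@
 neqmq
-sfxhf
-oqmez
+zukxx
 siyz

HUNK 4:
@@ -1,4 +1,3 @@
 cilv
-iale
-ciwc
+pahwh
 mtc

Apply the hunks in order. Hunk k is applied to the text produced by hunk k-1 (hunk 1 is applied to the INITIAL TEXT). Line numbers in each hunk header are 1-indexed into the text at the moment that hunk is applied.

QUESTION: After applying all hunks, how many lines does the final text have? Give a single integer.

Hunk 1: at line 7 remove [oypae,fzbr,hkvjc] add [fsvt,sfxhf,oqmez] -> 14 lines: cilv iale ciwc mtc cto arq vxm zhg fsvt sfxhf oqmez siyz mknir wbz
Hunk 2: at line 5 remove [vxm,zhg,fsvt] add [cov,neqmq] -> 13 lines: cilv iale ciwc mtc cto arq cov neqmq sfxhf oqmez siyz mknir wbz
Hunk 3: at line 8 remove [sfxhf,oqmez] add [zukxx] -> 12 lines: cilv iale ciwc mtc cto arq cov neqmq zukxx siyz mknir wbz
Hunk 4: at line 1 remove [iale,ciwc] add [pahwh] -> 11 lines: cilv pahwh mtc cto arq cov neqmq zukxx siyz mknir wbz
Final line count: 11

Answer: 11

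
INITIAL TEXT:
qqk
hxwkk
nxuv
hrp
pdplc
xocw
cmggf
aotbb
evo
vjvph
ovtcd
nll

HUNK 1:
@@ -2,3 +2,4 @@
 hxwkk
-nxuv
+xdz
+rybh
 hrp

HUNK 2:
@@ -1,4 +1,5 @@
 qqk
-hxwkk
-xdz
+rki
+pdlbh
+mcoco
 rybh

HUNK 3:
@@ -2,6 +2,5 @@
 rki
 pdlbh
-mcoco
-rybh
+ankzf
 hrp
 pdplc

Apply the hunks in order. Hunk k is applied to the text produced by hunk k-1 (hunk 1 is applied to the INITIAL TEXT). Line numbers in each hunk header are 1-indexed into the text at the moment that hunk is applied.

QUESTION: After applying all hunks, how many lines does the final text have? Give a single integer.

Answer: 13

Derivation:
Hunk 1: at line 2 remove [nxuv] add [xdz,rybh] -> 13 lines: qqk hxwkk xdz rybh hrp pdplc xocw cmggf aotbb evo vjvph ovtcd nll
Hunk 2: at line 1 remove [hxwkk,xdz] add [rki,pdlbh,mcoco] -> 14 lines: qqk rki pdlbh mcoco rybh hrp pdplc xocw cmggf aotbb evo vjvph ovtcd nll
Hunk 3: at line 2 remove [mcoco,rybh] add [ankzf] -> 13 lines: qqk rki pdlbh ankzf hrp pdplc xocw cmggf aotbb evo vjvph ovtcd nll
Final line count: 13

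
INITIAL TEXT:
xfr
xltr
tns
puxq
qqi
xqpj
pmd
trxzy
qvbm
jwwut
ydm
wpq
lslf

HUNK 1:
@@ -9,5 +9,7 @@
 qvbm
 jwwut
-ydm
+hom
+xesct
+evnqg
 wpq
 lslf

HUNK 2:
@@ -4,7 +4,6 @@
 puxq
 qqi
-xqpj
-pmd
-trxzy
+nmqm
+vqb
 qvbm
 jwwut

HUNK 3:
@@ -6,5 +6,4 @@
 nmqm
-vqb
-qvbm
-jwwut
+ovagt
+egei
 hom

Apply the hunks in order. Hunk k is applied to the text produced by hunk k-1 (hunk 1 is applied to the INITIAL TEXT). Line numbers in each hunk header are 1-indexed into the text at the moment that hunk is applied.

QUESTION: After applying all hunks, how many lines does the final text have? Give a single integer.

Hunk 1: at line 9 remove [ydm] add [hom,xesct,evnqg] -> 15 lines: xfr xltr tns puxq qqi xqpj pmd trxzy qvbm jwwut hom xesct evnqg wpq lslf
Hunk 2: at line 4 remove [xqpj,pmd,trxzy] add [nmqm,vqb] -> 14 lines: xfr xltr tns puxq qqi nmqm vqb qvbm jwwut hom xesct evnqg wpq lslf
Hunk 3: at line 6 remove [vqb,qvbm,jwwut] add [ovagt,egei] -> 13 lines: xfr xltr tns puxq qqi nmqm ovagt egei hom xesct evnqg wpq lslf
Final line count: 13

Answer: 13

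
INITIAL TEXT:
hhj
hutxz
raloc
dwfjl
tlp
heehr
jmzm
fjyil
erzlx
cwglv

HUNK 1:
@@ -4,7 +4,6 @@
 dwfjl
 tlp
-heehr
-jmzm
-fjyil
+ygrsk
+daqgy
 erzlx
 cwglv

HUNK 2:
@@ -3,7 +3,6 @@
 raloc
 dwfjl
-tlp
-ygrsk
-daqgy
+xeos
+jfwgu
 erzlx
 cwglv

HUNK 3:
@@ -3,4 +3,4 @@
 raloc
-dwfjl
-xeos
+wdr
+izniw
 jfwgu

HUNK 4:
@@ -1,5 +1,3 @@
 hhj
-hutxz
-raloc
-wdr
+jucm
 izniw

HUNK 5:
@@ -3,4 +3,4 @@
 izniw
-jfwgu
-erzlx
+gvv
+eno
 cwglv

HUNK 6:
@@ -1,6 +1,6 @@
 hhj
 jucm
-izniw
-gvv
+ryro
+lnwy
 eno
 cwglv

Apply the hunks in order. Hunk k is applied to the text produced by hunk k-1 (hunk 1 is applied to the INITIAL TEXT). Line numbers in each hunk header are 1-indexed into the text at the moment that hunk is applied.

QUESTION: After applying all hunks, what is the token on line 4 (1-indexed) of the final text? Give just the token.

Hunk 1: at line 4 remove [heehr,jmzm,fjyil] add [ygrsk,daqgy] -> 9 lines: hhj hutxz raloc dwfjl tlp ygrsk daqgy erzlx cwglv
Hunk 2: at line 3 remove [tlp,ygrsk,daqgy] add [xeos,jfwgu] -> 8 lines: hhj hutxz raloc dwfjl xeos jfwgu erzlx cwglv
Hunk 3: at line 3 remove [dwfjl,xeos] add [wdr,izniw] -> 8 lines: hhj hutxz raloc wdr izniw jfwgu erzlx cwglv
Hunk 4: at line 1 remove [hutxz,raloc,wdr] add [jucm] -> 6 lines: hhj jucm izniw jfwgu erzlx cwglv
Hunk 5: at line 3 remove [jfwgu,erzlx] add [gvv,eno] -> 6 lines: hhj jucm izniw gvv eno cwglv
Hunk 6: at line 1 remove [izniw,gvv] add [ryro,lnwy] -> 6 lines: hhj jucm ryro lnwy eno cwglv
Final line 4: lnwy

Answer: lnwy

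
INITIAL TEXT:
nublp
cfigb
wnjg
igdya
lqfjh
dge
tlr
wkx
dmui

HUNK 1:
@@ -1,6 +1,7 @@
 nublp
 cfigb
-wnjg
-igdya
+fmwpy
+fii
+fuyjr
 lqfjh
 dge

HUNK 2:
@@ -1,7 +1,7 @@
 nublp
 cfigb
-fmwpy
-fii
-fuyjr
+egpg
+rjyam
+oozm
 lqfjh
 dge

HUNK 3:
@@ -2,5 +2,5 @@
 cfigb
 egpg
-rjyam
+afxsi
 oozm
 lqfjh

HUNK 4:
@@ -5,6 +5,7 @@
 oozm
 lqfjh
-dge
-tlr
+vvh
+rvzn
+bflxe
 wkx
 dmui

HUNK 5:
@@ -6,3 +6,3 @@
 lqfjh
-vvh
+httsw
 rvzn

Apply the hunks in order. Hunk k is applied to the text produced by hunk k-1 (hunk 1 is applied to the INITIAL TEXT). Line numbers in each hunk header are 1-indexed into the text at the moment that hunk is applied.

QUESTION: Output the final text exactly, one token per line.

Answer: nublp
cfigb
egpg
afxsi
oozm
lqfjh
httsw
rvzn
bflxe
wkx
dmui

Derivation:
Hunk 1: at line 1 remove [wnjg,igdya] add [fmwpy,fii,fuyjr] -> 10 lines: nublp cfigb fmwpy fii fuyjr lqfjh dge tlr wkx dmui
Hunk 2: at line 1 remove [fmwpy,fii,fuyjr] add [egpg,rjyam,oozm] -> 10 lines: nublp cfigb egpg rjyam oozm lqfjh dge tlr wkx dmui
Hunk 3: at line 2 remove [rjyam] add [afxsi] -> 10 lines: nublp cfigb egpg afxsi oozm lqfjh dge tlr wkx dmui
Hunk 4: at line 5 remove [dge,tlr] add [vvh,rvzn,bflxe] -> 11 lines: nublp cfigb egpg afxsi oozm lqfjh vvh rvzn bflxe wkx dmui
Hunk 5: at line 6 remove [vvh] add [httsw] -> 11 lines: nublp cfigb egpg afxsi oozm lqfjh httsw rvzn bflxe wkx dmui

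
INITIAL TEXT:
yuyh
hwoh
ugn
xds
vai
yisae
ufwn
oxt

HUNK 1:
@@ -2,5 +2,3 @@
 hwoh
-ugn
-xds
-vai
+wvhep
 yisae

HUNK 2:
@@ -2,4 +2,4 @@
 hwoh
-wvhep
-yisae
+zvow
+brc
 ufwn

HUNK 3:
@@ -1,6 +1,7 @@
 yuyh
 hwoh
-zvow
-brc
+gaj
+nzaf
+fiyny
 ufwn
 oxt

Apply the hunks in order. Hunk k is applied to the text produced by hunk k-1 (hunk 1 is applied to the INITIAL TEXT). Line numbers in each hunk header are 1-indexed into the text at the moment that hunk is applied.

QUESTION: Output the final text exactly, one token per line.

Answer: yuyh
hwoh
gaj
nzaf
fiyny
ufwn
oxt

Derivation:
Hunk 1: at line 2 remove [ugn,xds,vai] add [wvhep] -> 6 lines: yuyh hwoh wvhep yisae ufwn oxt
Hunk 2: at line 2 remove [wvhep,yisae] add [zvow,brc] -> 6 lines: yuyh hwoh zvow brc ufwn oxt
Hunk 3: at line 1 remove [zvow,brc] add [gaj,nzaf,fiyny] -> 7 lines: yuyh hwoh gaj nzaf fiyny ufwn oxt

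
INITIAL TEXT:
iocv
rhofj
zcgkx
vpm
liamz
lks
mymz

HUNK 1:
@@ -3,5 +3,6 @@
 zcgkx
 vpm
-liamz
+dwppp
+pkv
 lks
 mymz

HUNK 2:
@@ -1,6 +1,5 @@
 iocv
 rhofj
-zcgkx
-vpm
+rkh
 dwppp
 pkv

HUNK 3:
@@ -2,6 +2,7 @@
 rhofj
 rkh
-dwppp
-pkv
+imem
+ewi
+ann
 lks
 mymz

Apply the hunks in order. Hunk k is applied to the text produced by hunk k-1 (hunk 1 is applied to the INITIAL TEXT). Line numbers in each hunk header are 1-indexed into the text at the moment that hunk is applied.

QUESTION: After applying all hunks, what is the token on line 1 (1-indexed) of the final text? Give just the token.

Hunk 1: at line 3 remove [liamz] add [dwppp,pkv] -> 8 lines: iocv rhofj zcgkx vpm dwppp pkv lks mymz
Hunk 2: at line 1 remove [zcgkx,vpm] add [rkh] -> 7 lines: iocv rhofj rkh dwppp pkv lks mymz
Hunk 3: at line 2 remove [dwppp,pkv] add [imem,ewi,ann] -> 8 lines: iocv rhofj rkh imem ewi ann lks mymz
Final line 1: iocv

Answer: iocv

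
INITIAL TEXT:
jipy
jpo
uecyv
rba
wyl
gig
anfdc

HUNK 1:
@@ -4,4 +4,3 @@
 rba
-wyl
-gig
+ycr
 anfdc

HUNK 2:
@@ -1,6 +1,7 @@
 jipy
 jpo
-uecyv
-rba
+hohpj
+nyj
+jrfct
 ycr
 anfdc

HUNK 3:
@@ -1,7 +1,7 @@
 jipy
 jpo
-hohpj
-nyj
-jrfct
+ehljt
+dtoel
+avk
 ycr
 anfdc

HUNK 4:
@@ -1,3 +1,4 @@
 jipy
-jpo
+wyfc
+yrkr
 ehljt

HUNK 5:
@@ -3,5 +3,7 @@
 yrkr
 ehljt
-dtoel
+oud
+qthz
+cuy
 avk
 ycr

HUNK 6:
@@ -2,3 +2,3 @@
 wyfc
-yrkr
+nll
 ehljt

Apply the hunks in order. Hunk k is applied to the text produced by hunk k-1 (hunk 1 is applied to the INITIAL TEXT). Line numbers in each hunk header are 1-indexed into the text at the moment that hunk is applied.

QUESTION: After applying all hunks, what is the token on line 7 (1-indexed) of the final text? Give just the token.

Hunk 1: at line 4 remove [wyl,gig] add [ycr] -> 6 lines: jipy jpo uecyv rba ycr anfdc
Hunk 2: at line 1 remove [uecyv,rba] add [hohpj,nyj,jrfct] -> 7 lines: jipy jpo hohpj nyj jrfct ycr anfdc
Hunk 3: at line 1 remove [hohpj,nyj,jrfct] add [ehljt,dtoel,avk] -> 7 lines: jipy jpo ehljt dtoel avk ycr anfdc
Hunk 4: at line 1 remove [jpo] add [wyfc,yrkr] -> 8 lines: jipy wyfc yrkr ehljt dtoel avk ycr anfdc
Hunk 5: at line 3 remove [dtoel] add [oud,qthz,cuy] -> 10 lines: jipy wyfc yrkr ehljt oud qthz cuy avk ycr anfdc
Hunk 6: at line 2 remove [yrkr] add [nll] -> 10 lines: jipy wyfc nll ehljt oud qthz cuy avk ycr anfdc
Final line 7: cuy

Answer: cuy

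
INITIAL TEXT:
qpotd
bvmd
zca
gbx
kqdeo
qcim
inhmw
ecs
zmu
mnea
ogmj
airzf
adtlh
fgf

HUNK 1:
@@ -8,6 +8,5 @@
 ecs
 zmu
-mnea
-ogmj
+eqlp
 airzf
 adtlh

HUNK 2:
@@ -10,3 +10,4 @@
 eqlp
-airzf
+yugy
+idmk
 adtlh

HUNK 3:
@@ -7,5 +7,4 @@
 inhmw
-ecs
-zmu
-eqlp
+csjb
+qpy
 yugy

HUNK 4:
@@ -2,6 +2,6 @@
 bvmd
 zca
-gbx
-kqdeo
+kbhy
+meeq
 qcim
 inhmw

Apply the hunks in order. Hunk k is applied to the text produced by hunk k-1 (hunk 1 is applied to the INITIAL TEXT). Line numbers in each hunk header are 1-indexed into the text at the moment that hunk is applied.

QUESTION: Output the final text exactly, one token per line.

Answer: qpotd
bvmd
zca
kbhy
meeq
qcim
inhmw
csjb
qpy
yugy
idmk
adtlh
fgf

Derivation:
Hunk 1: at line 8 remove [mnea,ogmj] add [eqlp] -> 13 lines: qpotd bvmd zca gbx kqdeo qcim inhmw ecs zmu eqlp airzf adtlh fgf
Hunk 2: at line 10 remove [airzf] add [yugy,idmk] -> 14 lines: qpotd bvmd zca gbx kqdeo qcim inhmw ecs zmu eqlp yugy idmk adtlh fgf
Hunk 3: at line 7 remove [ecs,zmu,eqlp] add [csjb,qpy] -> 13 lines: qpotd bvmd zca gbx kqdeo qcim inhmw csjb qpy yugy idmk adtlh fgf
Hunk 4: at line 2 remove [gbx,kqdeo] add [kbhy,meeq] -> 13 lines: qpotd bvmd zca kbhy meeq qcim inhmw csjb qpy yugy idmk adtlh fgf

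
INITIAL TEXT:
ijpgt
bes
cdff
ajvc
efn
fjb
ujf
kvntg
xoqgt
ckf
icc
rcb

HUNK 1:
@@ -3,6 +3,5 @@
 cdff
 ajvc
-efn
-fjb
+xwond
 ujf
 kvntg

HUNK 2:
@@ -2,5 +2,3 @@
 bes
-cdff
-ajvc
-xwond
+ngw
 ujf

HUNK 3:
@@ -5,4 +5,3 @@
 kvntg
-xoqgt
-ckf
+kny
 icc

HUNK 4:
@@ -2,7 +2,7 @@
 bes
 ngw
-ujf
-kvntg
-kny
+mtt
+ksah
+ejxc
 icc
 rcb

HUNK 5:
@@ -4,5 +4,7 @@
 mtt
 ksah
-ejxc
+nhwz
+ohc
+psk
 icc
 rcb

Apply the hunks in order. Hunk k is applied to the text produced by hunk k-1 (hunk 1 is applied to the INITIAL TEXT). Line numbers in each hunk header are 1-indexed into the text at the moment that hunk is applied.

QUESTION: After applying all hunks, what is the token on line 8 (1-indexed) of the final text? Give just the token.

Answer: psk

Derivation:
Hunk 1: at line 3 remove [efn,fjb] add [xwond] -> 11 lines: ijpgt bes cdff ajvc xwond ujf kvntg xoqgt ckf icc rcb
Hunk 2: at line 2 remove [cdff,ajvc,xwond] add [ngw] -> 9 lines: ijpgt bes ngw ujf kvntg xoqgt ckf icc rcb
Hunk 3: at line 5 remove [xoqgt,ckf] add [kny] -> 8 lines: ijpgt bes ngw ujf kvntg kny icc rcb
Hunk 4: at line 2 remove [ujf,kvntg,kny] add [mtt,ksah,ejxc] -> 8 lines: ijpgt bes ngw mtt ksah ejxc icc rcb
Hunk 5: at line 4 remove [ejxc] add [nhwz,ohc,psk] -> 10 lines: ijpgt bes ngw mtt ksah nhwz ohc psk icc rcb
Final line 8: psk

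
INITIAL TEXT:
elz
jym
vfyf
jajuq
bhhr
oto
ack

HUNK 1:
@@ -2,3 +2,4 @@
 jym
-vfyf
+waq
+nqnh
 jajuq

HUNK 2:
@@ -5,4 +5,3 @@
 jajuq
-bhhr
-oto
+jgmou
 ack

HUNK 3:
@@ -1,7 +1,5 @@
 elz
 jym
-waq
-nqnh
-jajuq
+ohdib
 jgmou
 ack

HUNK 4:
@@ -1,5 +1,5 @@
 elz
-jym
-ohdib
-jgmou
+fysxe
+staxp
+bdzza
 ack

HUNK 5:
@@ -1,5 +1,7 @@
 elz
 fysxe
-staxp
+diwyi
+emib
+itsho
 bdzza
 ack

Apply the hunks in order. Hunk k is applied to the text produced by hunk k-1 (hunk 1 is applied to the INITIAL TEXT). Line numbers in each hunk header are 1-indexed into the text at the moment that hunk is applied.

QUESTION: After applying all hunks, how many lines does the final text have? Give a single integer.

Answer: 7

Derivation:
Hunk 1: at line 2 remove [vfyf] add [waq,nqnh] -> 8 lines: elz jym waq nqnh jajuq bhhr oto ack
Hunk 2: at line 5 remove [bhhr,oto] add [jgmou] -> 7 lines: elz jym waq nqnh jajuq jgmou ack
Hunk 3: at line 1 remove [waq,nqnh,jajuq] add [ohdib] -> 5 lines: elz jym ohdib jgmou ack
Hunk 4: at line 1 remove [jym,ohdib,jgmou] add [fysxe,staxp,bdzza] -> 5 lines: elz fysxe staxp bdzza ack
Hunk 5: at line 1 remove [staxp] add [diwyi,emib,itsho] -> 7 lines: elz fysxe diwyi emib itsho bdzza ack
Final line count: 7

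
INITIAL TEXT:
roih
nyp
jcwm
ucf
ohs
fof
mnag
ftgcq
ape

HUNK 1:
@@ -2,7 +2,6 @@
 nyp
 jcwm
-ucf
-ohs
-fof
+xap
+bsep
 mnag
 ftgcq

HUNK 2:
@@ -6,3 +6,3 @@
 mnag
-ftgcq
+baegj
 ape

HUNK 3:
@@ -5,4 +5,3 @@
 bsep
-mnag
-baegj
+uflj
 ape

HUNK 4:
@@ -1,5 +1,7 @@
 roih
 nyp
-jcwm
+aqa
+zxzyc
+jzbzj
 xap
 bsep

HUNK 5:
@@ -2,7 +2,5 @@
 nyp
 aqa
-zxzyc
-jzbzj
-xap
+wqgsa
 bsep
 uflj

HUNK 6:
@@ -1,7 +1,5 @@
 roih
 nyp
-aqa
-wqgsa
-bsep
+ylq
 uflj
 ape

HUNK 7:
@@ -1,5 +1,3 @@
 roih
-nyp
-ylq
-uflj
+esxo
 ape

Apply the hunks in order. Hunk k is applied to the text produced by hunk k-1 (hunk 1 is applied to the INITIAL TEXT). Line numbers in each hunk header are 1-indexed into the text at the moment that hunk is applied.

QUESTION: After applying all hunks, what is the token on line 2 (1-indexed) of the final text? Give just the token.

Hunk 1: at line 2 remove [ucf,ohs,fof] add [xap,bsep] -> 8 lines: roih nyp jcwm xap bsep mnag ftgcq ape
Hunk 2: at line 6 remove [ftgcq] add [baegj] -> 8 lines: roih nyp jcwm xap bsep mnag baegj ape
Hunk 3: at line 5 remove [mnag,baegj] add [uflj] -> 7 lines: roih nyp jcwm xap bsep uflj ape
Hunk 4: at line 1 remove [jcwm] add [aqa,zxzyc,jzbzj] -> 9 lines: roih nyp aqa zxzyc jzbzj xap bsep uflj ape
Hunk 5: at line 2 remove [zxzyc,jzbzj,xap] add [wqgsa] -> 7 lines: roih nyp aqa wqgsa bsep uflj ape
Hunk 6: at line 1 remove [aqa,wqgsa,bsep] add [ylq] -> 5 lines: roih nyp ylq uflj ape
Hunk 7: at line 1 remove [nyp,ylq,uflj] add [esxo] -> 3 lines: roih esxo ape
Final line 2: esxo

Answer: esxo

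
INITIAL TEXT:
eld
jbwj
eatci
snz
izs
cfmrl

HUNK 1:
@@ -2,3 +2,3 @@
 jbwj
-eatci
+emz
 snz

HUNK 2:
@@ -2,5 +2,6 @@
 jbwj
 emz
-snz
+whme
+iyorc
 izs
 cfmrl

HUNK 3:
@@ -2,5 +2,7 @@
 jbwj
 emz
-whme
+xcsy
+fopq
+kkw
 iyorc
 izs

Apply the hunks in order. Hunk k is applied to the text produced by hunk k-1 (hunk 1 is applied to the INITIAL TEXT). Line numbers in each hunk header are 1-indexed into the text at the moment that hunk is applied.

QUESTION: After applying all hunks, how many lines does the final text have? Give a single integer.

Answer: 9

Derivation:
Hunk 1: at line 2 remove [eatci] add [emz] -> 6 lines: eld jbwj emz snz izs cfmrl
Hunk 2: at line 2 remove [snz] add [whme,iyorc] -> 7 lines: eld jbwj emz whme iyorc izs cfmrl
Hunk 3: at line 2 remove [whme] add [xcsy,fopq,kkw] -> 9 lines: eld jbwj emz xcsy fopq kkw iyorc izs cfmrl
Final line count: 9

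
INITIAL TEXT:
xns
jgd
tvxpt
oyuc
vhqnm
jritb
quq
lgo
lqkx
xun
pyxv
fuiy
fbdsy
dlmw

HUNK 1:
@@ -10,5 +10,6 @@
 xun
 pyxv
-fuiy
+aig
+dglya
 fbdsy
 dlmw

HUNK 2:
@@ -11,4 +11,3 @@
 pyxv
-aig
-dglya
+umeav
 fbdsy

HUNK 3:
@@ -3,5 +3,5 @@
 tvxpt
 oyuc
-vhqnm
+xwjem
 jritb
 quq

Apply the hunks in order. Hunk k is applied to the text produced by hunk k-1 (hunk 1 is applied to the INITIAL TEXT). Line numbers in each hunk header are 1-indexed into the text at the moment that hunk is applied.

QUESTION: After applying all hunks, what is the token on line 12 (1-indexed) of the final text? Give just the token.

Hunk 1: at line 10 remove [fuiy] add [aig,dglya] -> 15 lines: xns jgd tvxpt oyuc vhqnm jritb quq lgo lqkx xun pyxv aig dglya fbdsy dlmw
Hunk 2: at line 11 remove [aig,dglya] add [umeav] -> 14 lines: xns jgd tvxpt oyuc vhqnm jritb quq lgo lqkx xun pyxv umeav fbdsy dlmw
Hunk 3: at line 3 remove [vhqnm] add [xwjem] -> 14 lines: xns jgd tvxpt oyuc xwjem jritb quq lgo lqkx xun pyxv umeav fbdsy dlmw
Final line 12: umeav

Answer: umeav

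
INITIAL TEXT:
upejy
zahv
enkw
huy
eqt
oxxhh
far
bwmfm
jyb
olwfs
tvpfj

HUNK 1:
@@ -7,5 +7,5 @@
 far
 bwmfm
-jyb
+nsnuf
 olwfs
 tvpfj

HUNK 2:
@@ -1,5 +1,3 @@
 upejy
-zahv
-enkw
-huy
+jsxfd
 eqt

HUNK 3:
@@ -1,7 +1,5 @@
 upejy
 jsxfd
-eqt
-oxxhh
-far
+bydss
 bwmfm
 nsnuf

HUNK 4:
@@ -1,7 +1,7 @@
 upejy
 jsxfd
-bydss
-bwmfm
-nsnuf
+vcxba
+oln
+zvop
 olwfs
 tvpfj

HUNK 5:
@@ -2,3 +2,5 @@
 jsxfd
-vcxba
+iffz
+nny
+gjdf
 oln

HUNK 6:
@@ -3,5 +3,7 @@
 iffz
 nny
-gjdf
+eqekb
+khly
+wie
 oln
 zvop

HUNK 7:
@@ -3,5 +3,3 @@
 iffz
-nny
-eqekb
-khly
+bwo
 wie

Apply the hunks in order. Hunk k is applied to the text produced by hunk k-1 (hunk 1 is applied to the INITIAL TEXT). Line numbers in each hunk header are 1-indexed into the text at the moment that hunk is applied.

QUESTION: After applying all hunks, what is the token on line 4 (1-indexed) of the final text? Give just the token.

Hunk 1: at line 7 remove [jyb] add [nsnuf] -> 11 lines: upejy zahv enkw huy eqt oxxhh far bwmfm nsnuf olwfs tvpfj
Hunk 2: at line 1 remove [zahv,enkw,huy] add [jsxfd] -> 9 lines: upejy jsxfd eqt oxxhh far bwmfm nsnuf olwfs tvpfj
Hunk 3: at line 1 remove [eqt,oxxhh,far] add [bydss] -> 7 lines: upejy jsxfd bydss bwmfm nsnuf olwfs tvpfj
Hunk 4: at line 1 remove [bydss,bwmfm,nsnuf] add [vcxba,oln,zvop] -> 7 lines: upejy jsxfd vcxba oln zvop olwfs tvpfj
Hunk 5: at line 2 remove [vcxba] add [iffz,nny,gjdf] -> 9 lines: upejy jsxfd iffz nny gjdf oln zvop olwfs tvpfj
Hunk 6: at line 3 remove [gjdf] add [eqekb,khly,wie] -> 11 lines: upejy jsxfd iffz nny eqekb khly wie oln zvop olwfs tvpfj
Hunk 7: at line 3 remove [nny,eqekb,khly] add [bwo] -> 9 lines: upejy jsxfd iffz bwo wie oln zvop olwfs tvpfj
Final line 4: bwo

Answer: bwo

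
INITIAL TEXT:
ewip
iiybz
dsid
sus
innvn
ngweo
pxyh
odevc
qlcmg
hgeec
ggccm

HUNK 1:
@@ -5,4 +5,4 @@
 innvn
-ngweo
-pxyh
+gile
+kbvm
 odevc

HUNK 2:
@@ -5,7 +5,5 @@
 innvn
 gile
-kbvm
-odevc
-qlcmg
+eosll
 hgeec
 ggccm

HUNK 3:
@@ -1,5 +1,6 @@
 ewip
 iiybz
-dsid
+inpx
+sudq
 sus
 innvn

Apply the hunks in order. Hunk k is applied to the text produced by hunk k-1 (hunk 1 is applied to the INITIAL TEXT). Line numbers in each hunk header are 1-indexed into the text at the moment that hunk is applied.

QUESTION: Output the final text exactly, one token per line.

Hunk 1: at line 5 remove [ngweo,pxyh] add [gile,kbvm] -> 11 lines: ewip iiybz dsid sus innvn gile kbvm odevc qlcmg hgeec ggccm
Hunk 2: at line 5 remove [kbvm,odevc,qlcmg] add [eosll] -> 9 lines: ewip iiybz dsid sus innvn gile eosll hgeec ggccm
Hunk 3: at line 1 remove [dsid] add [inpx,sudq] -> 10 lines: ewip iiybz inpx sudq sus innvn gile eosll hgeec ggccm

Answer: ewip
iiybz
inpx
sudq
sus
innvn
gile
eosll
hgeec
ggccm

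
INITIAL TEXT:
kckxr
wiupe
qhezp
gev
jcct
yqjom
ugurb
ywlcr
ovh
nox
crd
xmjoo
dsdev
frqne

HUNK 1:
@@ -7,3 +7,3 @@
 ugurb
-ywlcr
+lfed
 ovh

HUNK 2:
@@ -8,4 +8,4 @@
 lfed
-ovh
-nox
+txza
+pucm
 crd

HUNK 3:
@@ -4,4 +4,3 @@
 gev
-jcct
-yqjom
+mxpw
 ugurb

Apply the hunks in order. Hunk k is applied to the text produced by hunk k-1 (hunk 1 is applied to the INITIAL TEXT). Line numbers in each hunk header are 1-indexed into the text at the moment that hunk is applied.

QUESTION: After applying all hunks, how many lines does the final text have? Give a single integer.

Hunk 1: at line 7 remove [ywlcr] add [lfed] -> 14 lines: kckxr wiupe qhezp gev jcct yqjom ugurb lfed ovh nox crd xmjoo dsdev frqne
Hunk 2: at line 8 remove [ovh,nox] add [txza,pucm] -> 14 lines: kckxr wiupe qhezp gev jcct yqjom ugurb lfed txza pucm crd xmjoo dsdev frqne
Hunk 3: at line 4 remove [jcct,yqjom] add [mxpw] -> 13 lines: kckxr wiupe qhezp gev mxpw ugurb lfed txza pucm crd xmjoo dsdev frqne
Final line count: 13

Answer: 13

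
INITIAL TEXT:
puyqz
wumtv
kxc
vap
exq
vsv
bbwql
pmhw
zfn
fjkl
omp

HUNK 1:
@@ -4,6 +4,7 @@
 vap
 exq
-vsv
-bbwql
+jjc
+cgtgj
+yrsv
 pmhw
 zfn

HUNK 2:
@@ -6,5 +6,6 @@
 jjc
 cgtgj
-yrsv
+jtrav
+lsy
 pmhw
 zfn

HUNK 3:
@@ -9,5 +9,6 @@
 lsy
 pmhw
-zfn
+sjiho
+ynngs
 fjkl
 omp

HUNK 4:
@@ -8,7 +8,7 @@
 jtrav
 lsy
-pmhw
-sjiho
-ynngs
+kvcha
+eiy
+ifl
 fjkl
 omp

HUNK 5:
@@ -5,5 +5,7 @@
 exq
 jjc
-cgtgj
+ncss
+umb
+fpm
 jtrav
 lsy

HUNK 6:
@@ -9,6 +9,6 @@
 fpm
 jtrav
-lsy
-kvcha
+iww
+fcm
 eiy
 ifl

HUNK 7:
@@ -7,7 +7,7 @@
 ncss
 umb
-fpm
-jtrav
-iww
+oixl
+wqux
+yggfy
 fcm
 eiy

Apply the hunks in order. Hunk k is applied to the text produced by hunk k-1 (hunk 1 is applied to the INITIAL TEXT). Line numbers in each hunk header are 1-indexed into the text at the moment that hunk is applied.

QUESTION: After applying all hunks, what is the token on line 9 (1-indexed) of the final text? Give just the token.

Hunk 1: at line 4 remove [vsv,bbwql] add [jjc,cgtgj,yrsv] -> 12 lines: puyqz wumtv kxc vap exq jjc cgtgj yrsv pmhw zfn fjkl omp
Hunk 2: at line 6 remove [yrsv] add [jtrav,lsy] -> 13 lines: puyqz wumtv kxc vap exq jjc cgtgj jtrav lsy pmhw zfn fjkl omp
Hunk 3: at line 9 remove [zfn] add [sjiho,ynngs] -> 14 lines: puyqz wumtv kxc vap exq jjc cgtgj jtrav lsy pmhw sjiho ynngs fjkl omp
Hunk 4: at line 8 remove [pmhw,sjiho,ynngs] add [kvcha,eiy,ifl] -> 14 lines: puyqz wumtv kxc vap exq jjc cgtgj jtrav lsy kvcha eiy ifl fjkl omp
Hunk 5: at line 5 remove [cgtgj] add [ncss,umb,fpm] -> 16 lines: puyqz wumtv kxc vap exq jjc ncss umb fpm jtrav lsy kvcha eiy ifl fjkl omp
Hunk 6: at line 9 remove [lsy,kvcha] add [iww,fcm] -> 16 lines: puyqz wumtv kxc vap exq jjc ncss umb fpm jtrav iww fcm eiy ifl fjkl omp
Hunk 7: at line 7 remove [fpm,jtrav,iww] add [oixl,wqux,yggfy] -> 16 lines: puyqz wumtv kxc vap exq jjc ncss umb oixl wqux yggfy fcm eiy ifl fjkl omp
Final line 9: oixl

Answer: oixl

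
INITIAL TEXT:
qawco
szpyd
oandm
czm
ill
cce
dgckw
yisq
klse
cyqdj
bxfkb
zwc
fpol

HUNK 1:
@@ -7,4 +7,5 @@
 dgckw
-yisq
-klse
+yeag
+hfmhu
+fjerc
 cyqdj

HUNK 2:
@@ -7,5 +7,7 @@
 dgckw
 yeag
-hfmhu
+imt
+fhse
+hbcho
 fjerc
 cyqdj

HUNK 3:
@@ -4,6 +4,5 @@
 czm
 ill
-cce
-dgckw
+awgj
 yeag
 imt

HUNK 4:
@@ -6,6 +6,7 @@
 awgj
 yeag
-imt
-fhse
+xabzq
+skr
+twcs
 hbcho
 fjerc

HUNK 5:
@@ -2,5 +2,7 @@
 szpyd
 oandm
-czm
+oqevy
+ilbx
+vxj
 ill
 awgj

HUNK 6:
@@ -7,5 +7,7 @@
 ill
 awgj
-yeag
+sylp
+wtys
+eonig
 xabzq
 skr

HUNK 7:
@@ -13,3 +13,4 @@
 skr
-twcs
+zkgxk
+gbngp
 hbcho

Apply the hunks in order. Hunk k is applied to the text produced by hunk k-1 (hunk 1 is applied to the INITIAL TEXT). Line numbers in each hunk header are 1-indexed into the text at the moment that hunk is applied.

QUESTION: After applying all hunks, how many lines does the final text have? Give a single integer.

Hunk 1: at line 7 remove [yisq,klse] add [yeag,hfmhu,fjerc] -> 14 lines: qawco szpyd oandm czm ill cce dgckw yeag hfmhu fjerc cyqdj bxfkb zwc fpol
Hunk 2: at line 7 remove [hfmhu] add [imt,fhse,hbcho] -> 16 lines: qawco szpyd oandm czm ill cce dgckw yeag imt fhse hbcho fjerc cyqdj bxfkb zwc fpol
Hunk 3: at line 4 remove [cce,dgckw] add [awgj] -> 15 lines: qawco szpyd oandm czm ill awgj yeag imt fhse hbcho fjerc cyqdj bxfkb zwc fpol
Hunk 4: at line 6 remove [imt,fhse] add [xabzq,skr,twcs] -> 16 lines: qawco szpyd oandm czm ill awgj yeag xabzq skr twcs hbcho fjerc cyqdj bxfkb zwc fpol
Hunk 5: at line 2 remove [czm] add [oqevy,ilbx,vxj] -> 18 lines: qawco szpyd oandm oqevy ilbx vxj ill awgj yeag xabzq skr twcs hbcho fjerc cyqdj bxfkb zwc fpol
Hunk 6: at line 7 remove [yeag] add [sylp,wtys,eonig] -> 20 lines: qawco szpyd oandm oqevy ilbx vxj ill awgj sylp wtys eonig xabzq skr twcs hbcho fjerc cyqdj bxfkb zwc fpol
Hunk 7: at line 13 remove [twcs] add [zkgxk,gbngp] -> 21 lines: qawco szpyd oandm oqevy ilbx vxj ill awgj sylp wtys eonig xabzq skr zkgxk gbngp hbcho fjerc cyqdj bxfkb zwc fpol
Final line count: 21

Answer: 21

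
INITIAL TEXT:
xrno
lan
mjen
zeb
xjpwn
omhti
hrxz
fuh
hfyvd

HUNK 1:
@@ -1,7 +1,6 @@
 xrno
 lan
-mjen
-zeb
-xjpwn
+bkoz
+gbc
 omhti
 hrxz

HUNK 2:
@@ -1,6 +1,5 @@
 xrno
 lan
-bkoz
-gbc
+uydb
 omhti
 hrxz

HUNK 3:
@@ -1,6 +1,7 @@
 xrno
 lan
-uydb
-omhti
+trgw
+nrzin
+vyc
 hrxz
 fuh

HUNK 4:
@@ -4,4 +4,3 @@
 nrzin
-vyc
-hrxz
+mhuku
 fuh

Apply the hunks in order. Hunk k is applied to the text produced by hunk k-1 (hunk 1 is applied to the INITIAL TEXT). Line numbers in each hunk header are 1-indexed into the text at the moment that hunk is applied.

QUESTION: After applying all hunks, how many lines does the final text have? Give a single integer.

Hunk 1: at line 1 remove [mjen,zeb,xjpwn] add [bkoz,gbc] -> 8 lines: xrno lan bkoz gbc omhti hrxz fuh hfyvd
Hunk 2: at line 1 remove [bkoz,gbc] add [uydb] -> 7 lines: xrno lan uydb omhti hrxz fuh hfyvd
Hunk 3: at line 1 remove [uydb,omhti] add [trgw,nrzin,vyc] -> 8 lines: xrno lan trgw nrzin vyc hrxz fuh hfyvd
Hunk 4: at line 4 remove [vyc,hrxz] add [mhuku] -> 7 lines: xrno lan trgw nrzin mhuku fuh hfyvd
Final line count: 7

Answer: 7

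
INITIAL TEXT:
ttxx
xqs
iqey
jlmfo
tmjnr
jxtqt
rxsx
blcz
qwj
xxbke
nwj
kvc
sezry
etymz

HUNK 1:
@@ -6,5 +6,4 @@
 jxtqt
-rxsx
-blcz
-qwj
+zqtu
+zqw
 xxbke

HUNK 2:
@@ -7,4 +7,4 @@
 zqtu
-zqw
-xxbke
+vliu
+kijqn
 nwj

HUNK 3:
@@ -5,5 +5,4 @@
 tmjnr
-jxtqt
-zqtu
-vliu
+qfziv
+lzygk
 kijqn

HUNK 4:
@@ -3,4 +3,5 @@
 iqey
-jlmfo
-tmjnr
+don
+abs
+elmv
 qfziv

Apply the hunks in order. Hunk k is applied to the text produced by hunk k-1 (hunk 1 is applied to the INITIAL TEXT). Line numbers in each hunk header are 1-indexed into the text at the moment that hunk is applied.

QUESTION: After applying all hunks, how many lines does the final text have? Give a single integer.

Answer: 13

Derivation:
Hunk 1: at line 6 remove [rxsx,blcz,qwj] add [zqtu,zqw] -> 13 lines: ttxx xqs iqey jlmfo tmjnr jxtqt zqtu zqw xxbke nwj kvc sezry etymz
Hunk 2: at line 7 remove [zqw,xxbke] add [vliu,kijqn] -> 13 lines: ttxx xqs iqey jlmfo tmjnr jxtqt zqtu vliu kijqn nwj kvc sezry etymz
Hunk 3: at line 5 remove [jxtqt,zqtu,vliu] add [qfziv,lzygk] -> 12 lines: ttxx xqs iqey jlmfo tmjnr qfziv lzygk kijqn nwj kvc sezry etymz
Hunk 4: at line 3 remove [jlmfo,tmjnr] add [don,abs,elmv] -> 13 lines: ttxx xqs iqey don abs elmv qfziv lzygk kijqn nwj kvc sezry etymz
Final line count: 13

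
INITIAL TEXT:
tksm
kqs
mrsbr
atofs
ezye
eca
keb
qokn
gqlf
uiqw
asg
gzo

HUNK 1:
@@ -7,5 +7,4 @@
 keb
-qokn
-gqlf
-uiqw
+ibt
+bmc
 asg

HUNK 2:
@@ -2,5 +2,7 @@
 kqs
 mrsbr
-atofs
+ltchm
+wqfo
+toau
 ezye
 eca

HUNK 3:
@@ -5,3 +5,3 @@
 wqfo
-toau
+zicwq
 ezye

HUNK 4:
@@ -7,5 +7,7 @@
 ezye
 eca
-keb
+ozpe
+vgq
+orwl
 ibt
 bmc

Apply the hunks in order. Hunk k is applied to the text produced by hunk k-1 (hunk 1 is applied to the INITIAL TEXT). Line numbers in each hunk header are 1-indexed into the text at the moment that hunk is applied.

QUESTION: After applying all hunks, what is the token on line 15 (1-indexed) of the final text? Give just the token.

Answer: gzo

Derivation:
Hunk 1: at line 7 remove [qokn,gqlf,uiqw] add [ibt,bmc] -> 11 lines: tksm kqs mrsbr atofs ezye eca keb ibt bmc asg gzo
Hunk 2: at line 2 remove [atofs] add [ltchm,wqfo,toau] -> 13 lines: tksm kqs mrsbr ltchm wqfo toau ezye eca keb ibt bmc asg gzo
Hunk 3: at line 5 remove [toau] add [zicwq] -> 13 lines: tksm kqs mrsbr ltchm wqfo zicwq ezye eca keb ibt bmc asg gzo
Hunk 4: at line 7 remove [keb] add [ozpe,vgq,orwl] -> 15 lines: tksm kqs mrsbr ltchm wqfo zicwq ezye eca ozpe vgq orwl ibt bmc asg gzo
Final line 15: gzo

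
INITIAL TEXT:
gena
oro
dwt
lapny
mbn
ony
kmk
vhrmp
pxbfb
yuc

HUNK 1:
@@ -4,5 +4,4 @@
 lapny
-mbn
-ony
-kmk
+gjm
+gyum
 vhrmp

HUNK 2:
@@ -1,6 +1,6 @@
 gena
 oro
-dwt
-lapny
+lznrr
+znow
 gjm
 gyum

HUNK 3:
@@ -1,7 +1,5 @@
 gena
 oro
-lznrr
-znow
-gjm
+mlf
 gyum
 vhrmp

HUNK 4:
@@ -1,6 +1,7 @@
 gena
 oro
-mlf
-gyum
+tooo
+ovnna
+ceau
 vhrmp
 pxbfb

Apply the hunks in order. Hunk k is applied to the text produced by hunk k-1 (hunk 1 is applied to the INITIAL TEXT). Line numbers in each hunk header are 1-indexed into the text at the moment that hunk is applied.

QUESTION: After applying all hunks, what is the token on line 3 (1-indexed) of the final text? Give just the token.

Answer: tooo

Derivation:
Hunk 1: at line 4 remove [mbn,ony,kmk] add [gjm,gyum] -> 9 lines: gena oro dwt lapny gjm gyum vhrmp pxbfb yuc
Hunk 2: at line 1 remove [dwt,lapny] add [lznrr,znow] -> 9 lines: gena oro lznrr znow gjm gyum vhrmp pxbfb yuc
Hunk 3: at line 1 remove [lznrr,znow,gjm] add [mlf] -> 7 lines: gena oro mlf gyum vhrmp pxbfb yuc
Hunk 4: at line 1 remove [mlf,gyum] add [tooo,ovnna,ceau] -> 8 lines: gena oro tooo ovnna ceau vhrmp pxbfb yuc
Final line 3: tooo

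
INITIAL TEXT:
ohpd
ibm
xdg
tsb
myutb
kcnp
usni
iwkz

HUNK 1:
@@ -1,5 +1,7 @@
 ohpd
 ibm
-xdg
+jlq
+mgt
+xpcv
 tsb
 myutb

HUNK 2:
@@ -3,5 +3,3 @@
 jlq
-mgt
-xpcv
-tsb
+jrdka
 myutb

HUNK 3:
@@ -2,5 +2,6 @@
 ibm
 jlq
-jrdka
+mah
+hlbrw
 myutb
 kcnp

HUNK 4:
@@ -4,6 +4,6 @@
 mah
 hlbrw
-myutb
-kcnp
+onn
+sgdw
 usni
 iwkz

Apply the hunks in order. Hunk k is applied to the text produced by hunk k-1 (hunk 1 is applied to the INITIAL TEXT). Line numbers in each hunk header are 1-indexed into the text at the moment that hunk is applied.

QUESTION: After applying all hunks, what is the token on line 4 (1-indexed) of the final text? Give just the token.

Hunk 1: at line 1 remove [xdg] add [jlq,mgt,xpcv] -> 10 lines: ohpd ibm jlq mgt xpcv tsb myutb kcnp usni iwkz
Hunk 2: at line 3 remove [mgt,xpcv,tsb] add [jrdka] -> 8 lines: ohpd ibm jlq jrdka myutb kcnp usni iwkz
Hunk 3: at line 2 remove [jrdka] add [mah,hlbrw] -> 9 lines: ohpd ibm jlq mah hlbrw myutb kcnp usni iwkz
Hunk 4: at line 4 remove [myutb,kcnp] add [onn,sgdw] -> 9 lines: ohpd ibm jlq mah hlbrw onn sgdw usni iwkz
Final line 4: mah

Answer: mah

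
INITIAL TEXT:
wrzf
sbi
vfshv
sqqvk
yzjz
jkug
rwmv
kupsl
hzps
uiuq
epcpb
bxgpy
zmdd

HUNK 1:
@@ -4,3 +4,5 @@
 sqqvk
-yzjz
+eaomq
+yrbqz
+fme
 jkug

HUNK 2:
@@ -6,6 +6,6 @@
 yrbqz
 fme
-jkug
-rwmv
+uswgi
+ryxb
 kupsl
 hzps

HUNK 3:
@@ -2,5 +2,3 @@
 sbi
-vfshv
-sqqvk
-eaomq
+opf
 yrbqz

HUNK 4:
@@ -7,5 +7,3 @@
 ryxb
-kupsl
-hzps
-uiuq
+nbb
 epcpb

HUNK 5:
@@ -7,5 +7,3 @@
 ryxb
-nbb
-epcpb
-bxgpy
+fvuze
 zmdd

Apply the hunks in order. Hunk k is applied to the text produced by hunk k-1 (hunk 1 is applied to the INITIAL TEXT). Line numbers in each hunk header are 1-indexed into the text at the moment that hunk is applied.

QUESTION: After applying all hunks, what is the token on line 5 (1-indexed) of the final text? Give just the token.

Answer: fme

Derivation:
Hunk 1: at line 4 remove [yzjz] add [eaomq,yrbqz,fme] -> 15 lines: wrzf sbi vfshv sqqvk eaomq yrbqz fme jkug rwmv kupsl hzps uiuq epcpb bxgpy zmdd
Hunk 2: at line 6 remove [jkug,rwmv] add [uswgi,ryxb] -> 15 lines: wrzf sbi vfshv sqqvk eaomq yrbqz fme uswgi ryxb kupsl hzps uiuq epcpb bxgpy zmdd
Hunk 3: at line 2 remove [vfshv,sqqvk,eaomq] add [opf] -> 13 lines: wrzf sbi opf yrbqz fme uswgi ryxb kupsl hzps uiuq epcpb bxgpy zmdd
Hunk 4: at line 7 remove [kupsl,hzps,uiuq] add [nbb] -> 11 lines: wrzf sbi opf yrbqz fme uswgi ryxb nbb epcpb bxgpy zmdd
Hunk 5: at line 7 remove [nbb,epcpb,bxgpy] add [fvuze] -> 9 lines: wrzf sbi opf yrbqz fme uswgi ryxb fvuze zmdd
Final line 5: fme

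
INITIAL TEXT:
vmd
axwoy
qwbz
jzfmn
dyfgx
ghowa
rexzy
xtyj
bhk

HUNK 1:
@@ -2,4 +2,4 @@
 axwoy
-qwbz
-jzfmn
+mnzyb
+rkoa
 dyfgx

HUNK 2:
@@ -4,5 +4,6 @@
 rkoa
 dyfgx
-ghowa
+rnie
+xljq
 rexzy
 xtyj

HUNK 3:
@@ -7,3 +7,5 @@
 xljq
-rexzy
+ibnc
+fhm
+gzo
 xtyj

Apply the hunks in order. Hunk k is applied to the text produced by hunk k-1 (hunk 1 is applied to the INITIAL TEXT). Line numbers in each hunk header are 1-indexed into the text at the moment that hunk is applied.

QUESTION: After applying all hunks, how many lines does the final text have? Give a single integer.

Answer: 12

Derivation:
Hunk 1: at line 2 remove [qwbz,jzfmn] add [mnzyb,rkoa] -> 9 lines: vmd axwoy mnzyb rkoa dyfgx ghowa rexzy xtyj bhk
Hunk 2: at line 4 remove [ghowa] add [rnie,xljq] -> 10 lines: vmd axwoy mnzyb rkoa dyfgx rnie xljq rexzy xtyj bhk
Hunk 3: at line 7 remove [rexzy] add [ibnc,fhm,gzo] -> 12 lines: vmd axwoy mnzyb rkoa dyfgx rnie xljq ibnc fhm gzo xtyj bhk
Final line count: 12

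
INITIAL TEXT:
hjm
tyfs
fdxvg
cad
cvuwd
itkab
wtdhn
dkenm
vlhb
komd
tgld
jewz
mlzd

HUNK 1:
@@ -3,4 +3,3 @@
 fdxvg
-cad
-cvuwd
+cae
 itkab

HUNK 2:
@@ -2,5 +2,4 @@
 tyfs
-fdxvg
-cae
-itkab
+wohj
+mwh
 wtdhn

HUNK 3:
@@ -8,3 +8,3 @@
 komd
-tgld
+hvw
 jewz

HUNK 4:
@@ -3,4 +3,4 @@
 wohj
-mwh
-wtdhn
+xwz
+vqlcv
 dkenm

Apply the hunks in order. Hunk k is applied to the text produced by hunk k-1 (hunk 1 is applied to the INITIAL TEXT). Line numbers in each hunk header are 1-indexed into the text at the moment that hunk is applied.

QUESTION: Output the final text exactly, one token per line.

Answer: hjm
tyfs
wohj
xwz
vqlcv
dkenm
vlhb
komd
hvw
jewz
mlzd

Derivation:
Hunk 1: at line 3 remove [cad,cvuwd] add [cae] -> 12 lines: hjm tyfs fdxvg cae itkab wtdhn dkenm vlhb komd tgld jewz mlzd
Hunk 2: at line 2 remove [fdxvg,cae,itkab] add [wohj,mwh] -> 11 lines: hjm tyfs wohj mwh wtdhn dkenm vlhb komd tgld jewz mlzd
Hunk 3: at line 8 remove [tgld] add [hvw] -> 11 lines: hjm tyfs wohj mwh wtdhn dkenm vlhb komd hvw jewz mlzd
Hunk 4: at line 3 remove [mwh,wtdhn] add [xwz,vqlcv] -> 11 lines: hjm tyfs wohj xwz vqlcv dkenm vlhb komd hvw jewz mlzd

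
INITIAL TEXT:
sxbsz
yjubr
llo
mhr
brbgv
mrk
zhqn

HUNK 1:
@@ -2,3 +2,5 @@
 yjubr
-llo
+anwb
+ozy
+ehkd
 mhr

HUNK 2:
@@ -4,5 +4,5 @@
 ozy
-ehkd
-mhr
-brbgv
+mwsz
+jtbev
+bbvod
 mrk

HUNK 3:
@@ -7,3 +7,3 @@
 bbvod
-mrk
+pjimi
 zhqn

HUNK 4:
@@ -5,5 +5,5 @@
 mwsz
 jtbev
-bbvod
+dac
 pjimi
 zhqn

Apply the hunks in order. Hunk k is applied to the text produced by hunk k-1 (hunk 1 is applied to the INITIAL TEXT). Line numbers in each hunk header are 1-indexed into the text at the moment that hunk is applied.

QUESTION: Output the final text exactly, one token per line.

Hunk 1: at line 2 remove [llo] add [anwb,ozy,ehkd] -> 9 lines: sxbsz yjubr anwb ozy ehkd mhr brbgv mrk zhqn
Hunk 2: at line 4 remove [ehkd,mhr,brbgv] add [mwsz,jtbev,bbvod] -> 9 lines: sxbsz yjubr anwb ozy mwsz jtbev bbvod mrk zhqn
Hunk 3: at line 7 remove [mrk] add [pjimi] -> 9 lines: sxbsz yjubr anwb ozy mwsz jtbev bbvod pjimi zhqn
Hunk 4: at line 5 remove [bbvod] add [dac] -> 9 lines: sxbsz yjubr anwb ozy mwsz jtbev dac pjimi zhqn

Answer: sxbsz
yjubr
anwb
ozy
mwsz
jtbev
dac
pjimi
zhqn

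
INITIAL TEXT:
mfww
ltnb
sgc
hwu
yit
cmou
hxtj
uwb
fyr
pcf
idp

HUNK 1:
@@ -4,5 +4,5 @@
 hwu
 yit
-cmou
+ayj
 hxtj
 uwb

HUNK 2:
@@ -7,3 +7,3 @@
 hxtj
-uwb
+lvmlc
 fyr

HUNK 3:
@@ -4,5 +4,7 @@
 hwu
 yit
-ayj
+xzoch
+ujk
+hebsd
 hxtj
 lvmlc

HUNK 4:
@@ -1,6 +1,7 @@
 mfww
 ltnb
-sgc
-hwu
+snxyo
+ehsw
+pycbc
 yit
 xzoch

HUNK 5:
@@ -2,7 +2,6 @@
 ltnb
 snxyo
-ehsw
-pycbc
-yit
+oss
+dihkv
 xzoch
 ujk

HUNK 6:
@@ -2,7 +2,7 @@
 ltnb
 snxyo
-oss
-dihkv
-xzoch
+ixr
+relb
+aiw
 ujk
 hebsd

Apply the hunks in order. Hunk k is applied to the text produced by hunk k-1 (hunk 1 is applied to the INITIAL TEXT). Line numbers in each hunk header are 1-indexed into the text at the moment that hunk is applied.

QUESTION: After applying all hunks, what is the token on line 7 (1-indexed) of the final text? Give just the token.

Hunk 1: at line 4 remove [cmou] add [ayj] -> 11 lines: mfww ltnb sgc hwu yit ayj hxtj uwb fyr pcf idp
Hunk 2: at line 7 remove [uwb] add [lvmlc] -> 11 lines: mfww ltnb sgc hwu yit ayj hxtj lvmlc fyr pcf idp
Hunk 3: at line 4 remove [ayj] add [xzoch,ujk,hebsd] -> 13 lines: mfww ltnb sgc hwu yit xzoch ujk hebsd hxtj lvmlc fyr pcf idp
Hunk 4: at line 1 remove [sgc,hwu] add [snxyo,ehsw,pycbc] -> 14 lines: mfww ltnb snxyo ehsw pycbc yit xzoch ujk hebsd hxtj lvmlc fyr pcf idp
Hunk 5: at line 2 remove [ehsw,pycbc,yit] add [oss,dihkv] -> 13 lines: mfww ltnb snxyo oss dihkv xzoch ujk hebsd hxtj lvmlc fyr pcf idp
Hunk 6: at line 2 remove [oss,dihkv,xzoch] add [ixr,relb,aiw] -> 13 lines: mfww ltnb snxyo ixr relb aiw ujk hebsd hxtj lvmlc fyr pcf idp
Final line 7: ujk

Answer: ujk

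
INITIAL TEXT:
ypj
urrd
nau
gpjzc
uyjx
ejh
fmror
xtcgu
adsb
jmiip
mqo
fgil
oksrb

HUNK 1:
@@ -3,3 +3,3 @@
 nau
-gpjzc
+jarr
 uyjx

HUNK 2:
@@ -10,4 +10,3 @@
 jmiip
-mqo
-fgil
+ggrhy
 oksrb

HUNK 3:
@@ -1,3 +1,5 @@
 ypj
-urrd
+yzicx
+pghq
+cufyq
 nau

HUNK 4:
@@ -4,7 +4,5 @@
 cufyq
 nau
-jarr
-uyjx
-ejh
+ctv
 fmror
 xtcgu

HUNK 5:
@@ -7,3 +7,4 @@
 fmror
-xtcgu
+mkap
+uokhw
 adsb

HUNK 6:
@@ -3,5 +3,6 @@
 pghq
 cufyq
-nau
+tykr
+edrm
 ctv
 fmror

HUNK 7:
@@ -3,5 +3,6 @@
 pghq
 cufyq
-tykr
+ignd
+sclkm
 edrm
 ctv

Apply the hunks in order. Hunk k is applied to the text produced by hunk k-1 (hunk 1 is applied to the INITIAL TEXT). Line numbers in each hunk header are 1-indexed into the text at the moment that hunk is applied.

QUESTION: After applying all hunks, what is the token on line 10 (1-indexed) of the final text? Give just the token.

Answer: mkap

Derivation:
Hunk 1: at line 3 remove [gpjzc] add [jarr] -> 13 lines: ypj urrd nau jarr uyjx ejh fmror xtcgu adsb jmiip mqo fgil oksrb
Hunk 2: at line 10 remove [mqo,fgil] add [ggrhy] -> 12 lines: ypj urrd nau jarr uyjx ejh fmror xtcgu adsb jmiip ggrhy oksrb
Hunk 3: at line 1 remove [urrd] add [yzicx,pghq,cufyq] -> 14 lines: ypj yzicx pghq cufyq nau jarr uyjx ejh fmror xtcgu adsb jmiip ggrhy oksrb
Hunk 4: at line 4 remove [jarr,uyjx,ejh] add [ctv] -> 12 lines: ypj yzicx pghq cufyq nau ctv fmror xtcgu adsb jmiip ggrhy oksrb
Hunk 5: at line 7 remove [xtcgu] add [mkap,uokhw] -> 13 lines: ypj yzicx pghq cufyq nau ctv fmror mkap uokhw adsb jmiip ggrhy oksrb
Hunk 6: at line 3 remove [nau] add [tykr,edrm] -> 14 lines: ypj yzicx pghq cufyq tykr edrm ctv fmror mkap uokhw adsb jmiip ggrhy oksrb
Hunk 7: at line 3 remove [tykr] add [ignd,sclkm] -> 15 lines: ypj yzicx pghq cufyq ignd sclkm edrm ctv fmror mkap uokhw adsb jmiip ggrhy oksrb
Final line 10: mkap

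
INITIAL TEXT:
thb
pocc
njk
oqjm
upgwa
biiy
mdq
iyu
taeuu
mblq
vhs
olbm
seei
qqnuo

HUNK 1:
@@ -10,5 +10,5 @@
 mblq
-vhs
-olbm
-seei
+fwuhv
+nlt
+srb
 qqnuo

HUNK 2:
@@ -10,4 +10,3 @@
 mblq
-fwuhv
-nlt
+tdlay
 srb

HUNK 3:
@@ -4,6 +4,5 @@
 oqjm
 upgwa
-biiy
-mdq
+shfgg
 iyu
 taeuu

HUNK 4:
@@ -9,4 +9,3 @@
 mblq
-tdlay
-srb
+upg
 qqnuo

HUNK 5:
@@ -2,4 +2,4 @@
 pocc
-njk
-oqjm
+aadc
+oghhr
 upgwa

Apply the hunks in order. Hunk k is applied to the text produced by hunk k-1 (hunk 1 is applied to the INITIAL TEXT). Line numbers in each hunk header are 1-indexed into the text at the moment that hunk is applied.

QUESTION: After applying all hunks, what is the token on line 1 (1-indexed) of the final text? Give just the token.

Hunk 1: at line 10 remove [vhs,olbm,seei] add [fwuhv,nlt,srb] -> 14 lines: thb pocc njk oqjm upgwa biiy mdq iyu taeuu mblq fwuhv nlt srb qqnuo
Hunk 2: at line 10 remove [fwuhv,nlt] add [tdlay] -> 13 lines: thb pocc njk oqjm upgwa biiy mdq iyu taeuu mblq tdlay srb qqnuo
Hunk 3: at line 4 remove [biiy,mdq] add [shfgg] -> 12 lines: thb pocc njk oqjm upgwa shfgg iyu taeuu mblq tdlay srb qqnuo
Hunk 4: at line 9 remove [tdlay,srb] add [upg] -> 11 lines: thb pocc njk oqjm upgwa shfgg iyu taeuu mblq upg qqnuo
Hunk 5: at line 2 remove [njk,oqjm] add [aadc,oghhr] -> 11 lines: thb pocc aadc oghhr upgwa shfgg iyu taeuu mblq upg qqnuo
Final line 1: thb

Answer: thb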